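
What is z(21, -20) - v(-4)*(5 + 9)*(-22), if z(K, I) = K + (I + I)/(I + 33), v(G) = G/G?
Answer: 4237/13 ≈ 325.92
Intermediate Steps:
v(G) = 1
z(K, I) = K + 2*I/(33 + I) (z(K, I) = K + (2*I)/(33 + I) = K + 2*I/(33 + I))
z(21, -20) - v(-4)*(5 + 9)*(-22) = (2*(-20) + 33*21 - 20*21)/(33 - 20) - 1*(5 + 9)*(-22) = (-40 + 693 - 420)/13 - 1*14*(-22) = (1/13)*233 - 14*(-22) = 233/13 - 1*(-308) = 233/13 + 308 = 4237/13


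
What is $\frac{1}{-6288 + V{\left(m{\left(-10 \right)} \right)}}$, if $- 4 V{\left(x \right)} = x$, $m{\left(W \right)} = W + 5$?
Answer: $- \frac{4}{25147} \approx -0.00015906$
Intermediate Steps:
$m{\left(W \right)} = 5 + W$
$V{\left(x \right)} = - \frac{x}{4}$
$\frac{1}{-6288 + V{\left(m{\left(-10 \right)} \right)}} = \frac{1}{-6288 - \frac{5 - 10}{4}} = \frac{1}{-6288 - - \frac{5}{4}} = \frac{1}{-6288 + \frac{5}{4}} = \frac{1}{- \frac{25147}{4}} = - \frac{4}{25147}$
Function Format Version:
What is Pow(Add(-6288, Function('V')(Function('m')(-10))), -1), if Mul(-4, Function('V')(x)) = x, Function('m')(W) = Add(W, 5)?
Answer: Rational(-4, 25147) ≈ -0.00015906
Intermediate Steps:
Function('m')(W) = Add(5, W)
Function('V')(x) = Mul(Rational(-1, 4), x)
Pow(Add(-6288, Function('V')(Function('m')(-10))), -1) = Pow(Add(-6288, Mul(Rational(-1, 4), Add(5, -10))), -1) = Pow(Add(-6288, Mul(Rational(-1, 4), -5)), -1) = Pow(Add(-6288, Rational(5, 4)), -1) = Pow(Rational(-25147, 4), -1) = Rational(-4, 25147)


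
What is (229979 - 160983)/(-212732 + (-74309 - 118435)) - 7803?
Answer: -790999556/101369 ≈ -7803.2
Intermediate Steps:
(229979 - 160983)/(-212732 + (-74309 - 118435)) - 7803 = 68996/(-212732 - 192744) - 7803 = 68996/(-405476) - 7803 = 68996*(-1/405476) - 7803 = -17249/101369 - 7803 = -790999556/101369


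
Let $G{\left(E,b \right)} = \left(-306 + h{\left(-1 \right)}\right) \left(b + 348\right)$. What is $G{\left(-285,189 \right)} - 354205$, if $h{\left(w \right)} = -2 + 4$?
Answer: $-517453$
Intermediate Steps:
$h{\left(w \right)} = 2$
$G{\left(E,b \right)} = -105792 - 304 b$ ($G{\left(E,b \right)} = \left(-306 + 2\right) \left(b + 348\right) = - 304 \left(348 + b\right) = -105792 - 304 b$)
$G{\left(-285,189 \right)} - 354205 = \left(-105792 - 57456\right) - 354205 = -163248 - 354205 = -517453$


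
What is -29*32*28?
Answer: -25984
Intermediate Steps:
-29*32*28 = -928*28 = -25984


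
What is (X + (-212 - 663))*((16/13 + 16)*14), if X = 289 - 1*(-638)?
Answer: 12544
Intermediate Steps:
X = 927 (X = 289 + 638 = 927)
(X + (-212 - 663))*((16/13 + 16)*14) = (927 + (-212 - 663))*((16/13 + 16)*14) = (927 - 875)*((16*(1/13) + 16)*14) = 52*((16/13 + 16)*14) = 52*((224/13)*14) = 52*(3136/13) = 12544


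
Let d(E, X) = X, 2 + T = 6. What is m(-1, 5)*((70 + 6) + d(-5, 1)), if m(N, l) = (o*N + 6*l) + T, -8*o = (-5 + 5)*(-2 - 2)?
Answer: 2618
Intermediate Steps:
T = 4 (T = -2 + 6 = 4)
o = 0 (o = -(-5 + 5)*(-2 - 2)/8 = -0*(-4) = -1/8*0 = 0)
m(N, l) = 4 + 6*l (m(N, l) = (0*N + 6*l) + 4 = (0 + 6*l) + 4 = 6*l + 4 = 4 + 6*l)
m(-1, 5)*((70 + 6) + d(-5, 1)) = (4 + 6*5)*((70 + 6) + 1) = (4 + 30)*(76 + 1) = 34*77 = 2618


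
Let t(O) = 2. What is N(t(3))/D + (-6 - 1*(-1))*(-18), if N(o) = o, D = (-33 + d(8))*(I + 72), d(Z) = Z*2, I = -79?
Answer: 10712/119 ≈ 90.017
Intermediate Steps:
d(Z) = 2*Z
D = 119 (D = (-33 + 2*8)*(-79 + 72) = (-33 + 16)*(-7) = -17*(-7) = 119)
N(t(3))/D + (-6 - 1*(-1))*(-18) = 2/119 + (-6 - 1*(-1))*(-18) = 2*(1/119) + (-6 + 1)*(-18) = 2/119 - 5*(-18) = 2/119 + 90 = 10712/119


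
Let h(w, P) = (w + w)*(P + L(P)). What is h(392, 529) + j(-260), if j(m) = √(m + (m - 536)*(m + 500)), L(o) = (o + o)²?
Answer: 877996112 + 10*I*√1913 ≈ 8.78e+8 + 437.38*I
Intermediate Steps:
L(o) = 4*o² (L(o) = (2*o)² = 4*o²)
j(m) = √(m + (-536 + m)*(500 + m))
h(w, P) = 2*w*(P + 4*P²) (h(w, P) = (w + w)*(P + 4*P²) = (2*w)*(P + 4*P²) = 2*w*(P + 4*P²))
h(392, 529) + j(-260) = 2*529*392*(1 + 4*529) + √(-268000 + (-260)² - 35*(-260)) = 2*529*392*(1 + 2116) + √(-268000 + 67600 + 9100) = 2*529*392*2117 + √(-191300) = 877996112 + 10*I*√1913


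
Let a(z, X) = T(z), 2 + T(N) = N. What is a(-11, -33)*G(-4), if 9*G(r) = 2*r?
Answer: 104/9 ≈ 11.556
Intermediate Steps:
T(N) = -2 + N
a(z, X) = -2 + z
G(r) = 2*r/9 (G(r) = (2*r)/9 = 2*r/9)
a(-11, -33)*G(-4) = (-2 - 11)*((2/9)*(-4)) = -13*(-8/9) = 104/9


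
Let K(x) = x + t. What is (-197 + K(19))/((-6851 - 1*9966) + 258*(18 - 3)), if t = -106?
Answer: 284/12947 ≈ 0.021936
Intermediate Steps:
K(x) = -106 + x (K(x) = x - 106 = -106 + x)
(-197 + K(19))/((-6851 - 1*9966) + 258*(18 - 3)) = (-197 + (-106 + 19))/((-6851 - 1*9966) + 258*(18 - 3)) = (-197 - 87)/((-6851 - 9966) + 258*15) = -284/(-16817 + 3870) = -284/(-12947) = -284*(-1/12947) = 284/12947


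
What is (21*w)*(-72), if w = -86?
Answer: 130032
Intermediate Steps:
(21*w)*(-72) = (21*(-86))*(-72) = -1806*(-72) = 130032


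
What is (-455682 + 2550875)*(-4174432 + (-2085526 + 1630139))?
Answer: -9700364360067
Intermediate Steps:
(-455682 + 2550875)*(-4174432 + (-2085526 + 1630139)) = 2095193*(-4174432 - 455387) = 2095193*(-4629819) = -9700364360067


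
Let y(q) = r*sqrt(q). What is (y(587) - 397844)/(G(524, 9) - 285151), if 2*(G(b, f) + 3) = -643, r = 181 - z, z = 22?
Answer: 795688/570951 - 106*sqrt(587)/190317 ≈ 1.3801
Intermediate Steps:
r = 159 (r = 181 - 1*22 = 181 - 22 = 159)
G(b, f) = -649/2 (G(b, f) = -3 + (1/2)*(-643) = -3 - 643/2 = -649/2)
y(q) = 159*sqrt(q)
(y(587) - 397844)/(G(524, 9) - 285151) = (159*sqrt(587) - 397844)/(-649/2 - 285151) = (-397844 + 159*sqrt(587))/(-570951/2) = (-397844 + 159*sqrt(587))*(-2/570951) = 795688/570951 - 106*sqrt(587)/190317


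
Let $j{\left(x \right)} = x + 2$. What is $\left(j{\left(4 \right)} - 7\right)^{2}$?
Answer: $1$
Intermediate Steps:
$j{\left(x \right)} = 2 + x$
$\left(j{\left(4 \right)} - 7\right)^{2} = \left(\left(2 + 4\right) - 7\right)^{2} = \left(6 - 7\right)^{2} = \left(-1\right)^{2} = 1$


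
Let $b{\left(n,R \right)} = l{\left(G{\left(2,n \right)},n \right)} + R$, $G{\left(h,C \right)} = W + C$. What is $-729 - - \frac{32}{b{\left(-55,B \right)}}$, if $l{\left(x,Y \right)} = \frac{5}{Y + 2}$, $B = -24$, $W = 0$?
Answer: $- \frac{932629}{1277} \approx -730.33$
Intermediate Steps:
$G{\left(h,C \right)} = C$ ($G{\left(h,C \right)} = 0 + C = C$)
$l{\left(x,Y \right)} = \frac{5}{2 + Y}$
$b{\left(n,R \right)} = R + \frac{5}{2 + n}$ ($b{\left(n,R \right)} = \frac{5}{2 + n} + R = R + \frac{5}{2 + n}$)
$-729 - - \frac{32}{b{\left(-55,B \right)}} = -729 - - \frac{32}{\frac{1}{2 - 55} \left(5 - 24 \left(2 - 55\right)\right)} = -729 - - \frac{32}{\frac{1}{-53} \left(5 - -1272\right)} = -729 - - \frac{32}{\left(- \frac{1}{53}\right) \left(5 + 1272\right)} = -729 - - \frac{32}{\left(- \frac{1}{53}\right) 1277} = -729 - - \frac{32}{- \frac{1277}{53}} = -729 - \left(-32\right) \left(- \frac{53}{1277}\right) = -729 - \frac{1696}{1277} = - \frac{932629}{1277}$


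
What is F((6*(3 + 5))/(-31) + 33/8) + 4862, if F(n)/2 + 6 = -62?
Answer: 4726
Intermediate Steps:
F(n) = -136 (F(n) = -12 + 2*(-62) = -12 - 124 = -136)
F((6*(3 + 5))/(-31) + 33/8) + 4862 = -136 + 4862 = 4726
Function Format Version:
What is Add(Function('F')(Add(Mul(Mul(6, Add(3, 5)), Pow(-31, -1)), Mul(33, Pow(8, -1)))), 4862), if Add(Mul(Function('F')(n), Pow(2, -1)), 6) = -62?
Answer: 4726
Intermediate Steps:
Function('F')(n) = -136 (Function('F')(n) = Add(-12, Mul(2, -62)) = Add(-12, -124) = -136)
Add(Function('F')(Add(Mul(Mul(6, Add(3, 5)), Pow(-31, -1)), Mul(33, Pow(8, -1)))), 4862) = Add(-136, 4862) = 4726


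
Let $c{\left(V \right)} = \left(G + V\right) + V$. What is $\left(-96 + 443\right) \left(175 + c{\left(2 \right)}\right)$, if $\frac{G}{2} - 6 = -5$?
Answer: $62807$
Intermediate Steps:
$G = 2$ ($G = 12 + 2 \left(-5\right) = 12 - 10 = 2$)
$c{\left(V \right)} = 2 + 2 V$ ($c{\left(V \right)} = \left(2 + V\right) + V = 2 + 2 V$)
$\left(-96 + 443\right) \left(175 + c{\left(2 \right)}\right) = \left(-96 + 443\right) \left(175 + \left(2 + 2 \cdot 2\right)\right) = 347 \left(175 + \left(2 + 4\right)\right) = 347 \left(175 + 6\right) = 347 \cdot 181 = 62807$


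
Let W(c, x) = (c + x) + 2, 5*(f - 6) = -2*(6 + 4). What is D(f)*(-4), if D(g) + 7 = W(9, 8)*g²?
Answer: -276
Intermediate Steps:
f = 2 (f = 6 + (-2*(6 + 4))/5 = 6 + (-2*10)/5 = 6 + (⅕)*(-20) = 6 - 4 = 2)
W(c, x) = 2 + c + x
D(g) = -7 + 19*g² (D(g) = -7 + (2 + 9 + 8)*g² = -7 + 19*g²)
D(f)*(-4) = (-7 + 19*2²)*(-4) = (-7 + 19*4)*(-4) = (-7 + 76)*(-4) = 69*(-4) = -276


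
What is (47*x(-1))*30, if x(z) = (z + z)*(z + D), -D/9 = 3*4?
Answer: 307380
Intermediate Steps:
D = -108 (D = -27*4 = -9*12 = -108)
x(z) = 2*z*(-108 + z) (x(z) = (z + z)*(z - 108) = (2*z)*(-108 + z) = 2*z*(-108 + z))
(47*x(-1))*30 = (47*(2*(-1)*(-108 - 1)))*30 = (47*(2*(-1)*(-109)))*30 = (47*218)*30 = 10246*30 = 307380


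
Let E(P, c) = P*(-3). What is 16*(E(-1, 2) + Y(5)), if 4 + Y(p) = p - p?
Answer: -16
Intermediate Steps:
Y(p) = -4 (Y(p) = -4 + (p - p) = -4 + 0 = -4)
E(P, c) = -3*P
16*(E(-1, 2) + Y(5)) = 16*(-3*(-1) - 4) = 16*(3 - 4) = 16*(-1) = -16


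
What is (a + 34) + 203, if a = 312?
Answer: 549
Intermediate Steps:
(a + 34) + 203 = (312 + 34) + 203 = 346 + 203 = 549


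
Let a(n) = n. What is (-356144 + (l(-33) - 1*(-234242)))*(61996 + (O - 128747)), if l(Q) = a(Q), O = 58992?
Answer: 946093665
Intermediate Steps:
l(Q) = Q
(-356144 + (l(-33) - 1*(-234242)))*(61996 + (O - 128747)) = (-356144 + (-33 - 1*(-234242)))*(61996 + (58992 - 128747)) = (-356144 + (-33 + 234242))*(61996 - 69755) = (-356144 + 234209)*(-7759) = -121935*(-7759) = 946093665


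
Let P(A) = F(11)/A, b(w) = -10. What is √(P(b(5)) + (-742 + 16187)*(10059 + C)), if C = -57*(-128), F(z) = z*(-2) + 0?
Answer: √6701199430/5 ≈ 16372.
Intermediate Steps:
F(z) = -2*z (F(z) = -2*z + 0 = -2*z)
C = 7296
P(A) = -22/A (P(A) = (-2*11)/A = -22/A)
√(P(b(5)) + (-742 + 16187)*(10059 + C)) = √(-22/(-10) + (-742 + 16187)*(10059 + 7296)) = √(-22*(-⅒) + 15445*17355) = √(11/5 + 268047975) = √(1340239886/5) = √6701199430/5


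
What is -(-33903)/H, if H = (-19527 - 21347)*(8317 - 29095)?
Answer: 11301/283093324 ≈ 3.9920e-5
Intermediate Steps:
H = 849279972 (H = -40874*(-20778) = 849279972)
-(-33903)/H = -(-33903)/849279972 = -1*(-11301/283093324) = 11301/283093324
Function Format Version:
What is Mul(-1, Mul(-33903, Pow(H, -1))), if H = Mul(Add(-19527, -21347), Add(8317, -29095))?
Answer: Rational(11301, 283093324) ≈ 3.9920e-5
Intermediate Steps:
H = 849279972 (H = Mul(-40874, -20778) = 849279972)
Mul(-1, Mul(-33903, Pow(H, -1))) = Mul(-1, Mul(-33903, Pow(849279972, -1))) = Mul(-1, Mul(-33903, Rational(1, 849279972))) = Mul(-1, Rational(-11301, 283093324)) = Rational(11301, 283093324)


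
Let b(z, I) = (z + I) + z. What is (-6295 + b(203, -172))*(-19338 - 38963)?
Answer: 353362361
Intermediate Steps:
b(z, I) = I + 2*z (b(z, I) = (I + z) + z = I + 2*z)
(-6295 + b(203, -172))*(-19338 - 38963) = (-6295 + (-172 + 2*203))*(-19338 - 38963) = (-6295 + (-172 + 406))*(-58301) = (-6295 + 234)*(-58301) = -6061*(-58301) = 353362361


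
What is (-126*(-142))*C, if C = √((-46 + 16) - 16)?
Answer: 17892*I*√46 ≈ 1.2135e+5*I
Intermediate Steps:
C = I*√46 (C = √(-30 - 16) = √(-46) = I*√46 ≈ 6.7823*I)
(-126*(-142))*C = (-126*(-142))*(I*√46) = 17892*(I*√46) = 17892*I*√46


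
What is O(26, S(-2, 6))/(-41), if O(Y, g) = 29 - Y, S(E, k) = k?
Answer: -3/41 ≈ -0.073171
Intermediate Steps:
O(26, S(-2, 6))/(-41) = (29 - 1*26)/(-41) = (29 - 26)*(-1/41) = 3*(-1/41) = -3/41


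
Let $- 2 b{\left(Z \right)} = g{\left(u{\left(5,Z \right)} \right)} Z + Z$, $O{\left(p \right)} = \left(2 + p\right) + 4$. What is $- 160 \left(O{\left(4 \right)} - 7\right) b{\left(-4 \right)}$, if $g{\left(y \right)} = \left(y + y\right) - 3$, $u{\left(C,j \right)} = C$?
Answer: $-7680$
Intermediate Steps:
$g{\left(y \right)} = -3 + 2 y$ ($g{\left(y \right)} = 2 y - 3 = -3 + 2 y$)
$O{\left(p \right)} = 6 + p$
$b{\left(Z \right)} = - 4 Z$ ($b{\left(Z \right)} = - \frac{\left(-3 + 2 \cdot 5\right) Z + Z}{2} = - \frac{\left(-3 + 10\right) Z + Z}{2} = - \frac{7 Z + Z}{2} = - \frac{8 Z}{2} = - 4 Z$)
$- 160 \left(O{\left(4 \right)} - 7\right) b{\left(-4 \right)} = - 160 \left(\left(6 + 4\right) - 7\right) \left(\left(-4\right) \left(-4\right)\right) = - 160 \left(10 - 7\right) 16 = - 160 \cdot 3 \cdot 16 = \left(-160\right) 48 = -7680$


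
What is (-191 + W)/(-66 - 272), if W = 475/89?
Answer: 8262/15041 ≈ 0.54930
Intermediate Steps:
W = 475/89 (W = 475*(1/89) = 475/89 ≈ 5.3371)
(-191 + W)/(-66 - 272) = (-191 + 475/89)/(-66 - 272) = -16524/89/(-338) = -16524/89*(-1/338) = 8262/15041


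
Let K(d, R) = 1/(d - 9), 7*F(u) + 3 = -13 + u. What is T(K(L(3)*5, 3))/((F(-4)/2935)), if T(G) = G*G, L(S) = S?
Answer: -4109/144 ≈ -28.535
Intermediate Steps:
F(u) = -16/7 + u/7 (F(u) = -3/7 + (-13 + u)/7 = -3/7 + (-13/7 + u/7) = -16/7 + u/7)
K(d, R) = 1/(-9 + d)
T(G) = G²
T(K(L(3)*5, 3))/((F(-4)/2935)) = (1/(-9 + 3*5))²/(((-16/7 + (⅐)*(-4))/2935)) = (1/(-9 + 15))²/(((-16/7 - 4/7)*(1/2935))) = (1/6)²/((-20/7*1/2935)) = (⅙)²/(-4/4109) = (1/36)*(-4109/4) = -4109/144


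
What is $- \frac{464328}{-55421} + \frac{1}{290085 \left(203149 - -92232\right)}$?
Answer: $\frac{39786222062637701}{4748781492674085} \approx 8.3782$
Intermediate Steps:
$- \frac{464328}{-55421} + \frac{1}{290085 \left(203149 - -92232\right)} = \left(-464328\right) \left(- \frac{1}{55421}\right) + \frac{1}{290085 \left(203149 + 92232\right)} = \frac{464328}{55421} + \frac{1}{290085 \cdot 295381} = \frac{464328}{55421} + \frac{1}{290085} \cdot \frac{1}{295381} = \frac{464328}{55421} + \frac{1}{85685597385} = \frac{39786222062637701}{4748781492674085}$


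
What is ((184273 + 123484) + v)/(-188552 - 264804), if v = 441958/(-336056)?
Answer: -51711572217/76176501968 ≈ -0.67884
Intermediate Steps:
v = -220979/168028 (v = 441958*(-1/336056) = -220979/168028 ≈ -1.3151)
((184273 + 123484) + v)/(-188552 - 264804) = ((184273 + 123484) - 220979/168028)/(-188552 - 264804) = (307757 - 220979/168028)/(-453356) = (51711572217/168028)*(-1/453356) = -51711572217/76176501968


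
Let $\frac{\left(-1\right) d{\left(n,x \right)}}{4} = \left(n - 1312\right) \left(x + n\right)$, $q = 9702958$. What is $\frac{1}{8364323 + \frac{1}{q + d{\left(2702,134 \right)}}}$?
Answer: $\frac{6065202}{50731308588245} \approx 1.1956 \cdot 10^{-7}$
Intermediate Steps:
$d{\left(n,x \right)} = - 4 \left(-1312 + n\right) \left(n + x\right)$ ($d{\left(n,x \right)} = - 4 \left(n - 1312\right) \left(x + n\right) = - 4 \left(-1312 + n\right) \left(n + x\right)$)
$\frac{1}{8364323 + \frac{1}{q + d{\left(2702,134 \right)}}} = \frac{1}{8364323 + \frac{1}{9702958 + \left(- 4 \cdot 2702^{2} + 5248 \cdot 2702 + 5248 \cdot 134 - 10808 \cdot 134\right)}} = \frac{1}{8364323 + \frac{1}{9702958 + \left(\left(-4\right) 7300804 + 14180096 + 703232 - 1448272\right)}} = \frac{1}{8364323 + \frac{1}{9702958 + \left(-29203216 + 14180096 + 703232 - 1448272\right)}} = \frac{1}{8364323 + \frac{1}{9702958 - 15768160}} = \frac{1}{8364323 + \frac{1}{-6065202}} = \frac{1}{8364323 - \frac{1}{6065202}} = \frac{1}{\frac{50731308588245}{6065202}} = \frac{6065202}{50731308588245}$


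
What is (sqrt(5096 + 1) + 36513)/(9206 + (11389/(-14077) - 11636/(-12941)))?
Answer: 950227128063/239582520295 + 26024351*sqrt(5097)/239582520295 ≈ 3.9739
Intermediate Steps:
(sqrt(5096 + 1) + 36513)/(9206 + (11389/(-14077) - 11636/(-12941))) = (sqrt(5097) + 36513)/(9206 + (11389*(-1/14077) - 11636*(-1/12941))) = (36513 + sqrt(5097))/(9206 + (-1627/2011 + 11636/12941)) = (36513 + sqrt(5097))/(9206 + 2344989/26024351) = (36513 + sqrt(5097))/(239582520295/26024351) = (36513 + sqrt(5097))*(26024351/239582520295) = 950227128063/239582520295 + 26024351*sqrt(5097)/239582520295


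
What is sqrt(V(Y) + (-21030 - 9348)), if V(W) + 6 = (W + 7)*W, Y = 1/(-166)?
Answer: 3*I*sqrt(93029185)/166 ≈ 174.31*I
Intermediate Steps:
Y = -1/166 (Y = 1*(-1/166) = -1/166 ≈ -0.0060241)
V(W) = -6 + W*(7 + W) (V(W) = -6 + (W + 7)*W = -6 + (7 + W)*W = -6 + W*(7 + W))
sqrt(V(Y) + (-21030 - 9348)) = sqrt((-6 + (-1/166)**2 + 7*(-1/166)) + (-21030 - 9348)) = sqrt((-6 + 1/27556 - 7/166) - 30378) = sqrt(-166497/27556 - 30378) = sqrt(-837262665/27556) = 3*I*sqrt(93029185)/166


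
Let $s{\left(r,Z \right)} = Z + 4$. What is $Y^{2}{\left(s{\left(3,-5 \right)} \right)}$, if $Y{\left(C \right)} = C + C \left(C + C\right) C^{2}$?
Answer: $1$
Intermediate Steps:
$s{\left(r,Z \right)} = 4 + Z$
$Y{\left(C \right)} = C + 2 C^{4}$ ($Y{\left(C \right)} = C + C 2 C C^{2} = C + 2 C^{2} C^{2} = C + 2 C^{4}$)
$Y^{2}{\left(s{\left(3,-5 \right)} \right)} = \left(\left(4 - 5\right) + 2 \left(4 - 5\right)^{4}\right)^{2} = \left(-1 + 2 \left(-1\right)^{4}\right)^{2} = \left(-1 + 2 \cdot 1\right)^{2} = \left(-1 + 2\right)^{2} = 1^{2} = 1$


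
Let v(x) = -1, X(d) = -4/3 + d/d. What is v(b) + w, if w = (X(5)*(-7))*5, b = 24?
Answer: 32/3 ≈ 10.667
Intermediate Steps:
X(d) = -⅓ (X(d) = -4*⅓ + 1 = -4/3 + 1 = -⅓)
w = 35/3 (w = -⅓*(-7)*5 = (7/3)*5 = 35/3 ≈ 11.667)
v(b) + w = -1 + 35/3 = 32/3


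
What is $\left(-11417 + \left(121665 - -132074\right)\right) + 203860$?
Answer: $446182$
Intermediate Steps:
$\left(-11417 + \left(121665 - -132074\right)\right) + 203860 = \left(-11417 + \left(121665 + 132074\right)\right) + 203860 = \left(-11417 + 253739\right) + 203860 = 242322 + 203860 = 446182$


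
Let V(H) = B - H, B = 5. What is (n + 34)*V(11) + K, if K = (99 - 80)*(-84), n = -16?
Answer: -1704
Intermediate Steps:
V(H) = 5 - H
K = -1596 (K = 19*(-84) = -1596)
(n + 34)*V(11) + K = (-16 + 34)*(5 - 1*11) - 1596 = 18*(5 - 11) - 1596 = 18*(-6) - 1596 = -108 - 1596 = -1704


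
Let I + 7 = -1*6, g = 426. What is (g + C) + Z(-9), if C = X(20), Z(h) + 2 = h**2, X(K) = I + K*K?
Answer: 892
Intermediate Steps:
I = -13 (I = -7 - 1*6 = -7 - 6 = -13)
X(K) = -13 + K**2 (X(K) = -13 + K*K = -13 + K**2)
Z(h) = -2 + h**2
C = 387 (C = -13 + 20**2 = -13 + 400 = 387)
(g + C) + Z(-9) = (426 + 387) + (-2 + (-9)**2) = 813 + (-2 + 81) = 813 + 79 = 892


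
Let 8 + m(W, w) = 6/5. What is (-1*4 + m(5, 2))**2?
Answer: 2916/25 ≈ 116.64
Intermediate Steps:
m(W, w) = -34/5 (m(W, w) = -8 + 6/5 = -34/5)
(-1*4 + m(5, 2))**2 = (-1*4 - 34/5)**2 = (-4 - 34/5)**2 = (-54/5)**2 = 2916/25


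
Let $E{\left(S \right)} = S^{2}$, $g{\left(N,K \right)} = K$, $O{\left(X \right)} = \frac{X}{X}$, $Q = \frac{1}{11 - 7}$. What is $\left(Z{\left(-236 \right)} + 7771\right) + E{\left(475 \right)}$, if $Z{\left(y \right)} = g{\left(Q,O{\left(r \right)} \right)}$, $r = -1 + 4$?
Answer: $233397$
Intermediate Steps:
$Q = \frac{1}{4} \approx 0.25$
$r = 3$
$O{\left(X \right)} = 1$
$Z{\left(y \right)} = 1$
$\left(Z{\left(-236 \right)} + 7771\right) + E{\left(475 \right)} = \left(1 + 7771\right) + 475^{2} = 7772 + 225625 = 233397$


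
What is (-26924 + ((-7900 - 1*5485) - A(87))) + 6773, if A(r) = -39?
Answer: -33497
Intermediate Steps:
(-26924 + ((-7900 - 1*5485) - A(87))) + 6773 = (-26924 + ((-7900 - 1*5485) - 1*(-39))) + 6773 = (-26924 + ((-7900 - 5485) + 39)) + 6773 = (-26924 + (-13385 + 39)) + 6773 = (-26924 - 13346) + 6773 = -40270 + 6773 = -33497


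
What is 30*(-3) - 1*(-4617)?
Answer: 4527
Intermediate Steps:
30*(-3) - 1*(-4617) = -90 + 4617 = 4527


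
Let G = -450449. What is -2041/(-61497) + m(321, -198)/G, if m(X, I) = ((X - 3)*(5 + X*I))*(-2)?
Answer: -2484771416467/27701262153 ≈ -89.699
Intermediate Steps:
m(X, I) = -2*(-3 + X)*(5 + I*X) (m(X, I) = ((-3 + X)*(5 + I*X))*(-2) = -2*(-3 + X)*(5 + I*X))
-2041/(-61497) + m(321, -198)/G = -2041/(-61497) + (30 - 10*321 - 2*(-198)*321**2 + 6*(-198)*321)/(-450449) = -2041*(-1/61497) + (30 - 3210 - 2*(-198)*103041 - 381348)*(-1/450449) = 2041/61497 + (30 - 3210 + 40804236 - 381348)*(-1/450449) = 2041/61497 + 40419708*(-1/450449) = 2041/61497 - 40419708/450449 = -2484771416467/27701262153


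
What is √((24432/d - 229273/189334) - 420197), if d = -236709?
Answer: I*√10419719997869127704092202/4979673534 ≈ 648.23*I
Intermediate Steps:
√((24432/d - 229273/189334) - 420197) = √((24432/(-236709) - 229273/189334) - 420197) = √((24432*(-1/236709) - 229273*1/189334) - 420197) = √((-8144/78903 - 229273/189334) - 420197) = √(-19632263615/14939020602 - 420197) = √(-6277351272162209/14939020602) = I*√10419719997869127704092202/4979673534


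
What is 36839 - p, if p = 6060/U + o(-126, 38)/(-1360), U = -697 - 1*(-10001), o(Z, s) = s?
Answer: 29133261757/790840 ≈ 36838.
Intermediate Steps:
U = 9304 (U = -697 + 10001 = 9304)
p = 493003/790840 (p = 6060/9304 + 38/(-1360) = 6060*(1/9304) + 38*(-1/1360) = 1515/2326 - 19/680 = 493003/790840 ≈ 0.62339)
36839 - p = 36839 - 1*493003/790840 = 36839 - 493003/790840 = 29133261757/790840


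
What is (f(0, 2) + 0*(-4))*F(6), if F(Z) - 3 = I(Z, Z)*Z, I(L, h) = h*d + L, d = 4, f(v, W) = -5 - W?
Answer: -1281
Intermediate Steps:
I(L, h) = L + 4*h (I(L, h) = h*4 + L = 4*h + L = L + 4*h)
F(Z) = 3 + 5*Z² (F(Z) = 3 + (Z + 4*Z)*Z = 3 + (5*Z)*Z = 3 + 5*Z²)
(f(0, 2) + 0*(-4))*F(6) = ((-5 - 1*2) + 0*(-4))*(3 + 5*6²) = ((-5 - 2) + 0)*(3 + 5*36) = (-7 + 0)*(3 + 180) = -7*183 = -1281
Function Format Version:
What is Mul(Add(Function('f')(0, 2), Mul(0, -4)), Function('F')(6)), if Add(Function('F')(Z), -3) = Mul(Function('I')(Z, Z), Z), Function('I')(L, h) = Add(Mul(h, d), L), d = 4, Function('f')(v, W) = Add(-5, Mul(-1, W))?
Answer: -1281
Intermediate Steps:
Function('I')(L, h) = Add(L, Mul(4, h)) (Function('I')(L, h) = Add(Mul(h, 4), L) = Add(Mul(4, h), L) = Add(L, Mul(4, h)))
Function('F')(Z) = Add(3, Mul(5, Pow(Z, 2))) (Function('F')(Z) = Add(3, Mul(Add(Z, Mul(4, Z)), Z)) = Add(3, Mul(Mul(5, Z), Z)) = Add(3, Mul(5, Pow(Z, 2))))
Mul(Add(Function('f')(0, 2), Mul(0, -4)), Function('F')(6)) = Mul(Add(Add(-5, Mul(-1, 2)), Mul(0, -4)), Add(3, Mul(5, Pow(6, 2)))) = Mul(Add(Add(-5, -2), 0), Add(3, Mul(5, 36))) = Mul(Add(-7, 0), Add(3, 180)) = Mul(-7, 183) = -1281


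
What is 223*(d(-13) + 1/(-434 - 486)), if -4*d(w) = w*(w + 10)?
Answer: -2000533/920 ≈ -2174.5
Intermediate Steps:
d(w) = -w*(10 + w)/4 (d(w) = -w*(w + 10)/4 = -w*(10 + w)/4)
223*(d(-13) + 1/(-434 - 486)) = 223*(-¼*(-13)*(10 - 13) + 1/(-434 - 486)) = 223*(-¼*(-13)*(-3) + 1/(-920)) = 223*(-39/4 - 1/920) = 223*(-8971/920) = -2000533/920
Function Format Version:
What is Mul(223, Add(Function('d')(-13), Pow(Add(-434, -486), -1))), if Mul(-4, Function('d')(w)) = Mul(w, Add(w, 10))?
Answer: Rational(-2000533, 920) ≈ -2174.5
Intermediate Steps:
Function('d')(w) = Mul(Rational(-1, 4), w, Add(10, w)) (Function('d')(w) = Mul(Rational(-1, 4), Mul(w, Add(w, 10))) = Mul(Rational(-1, 4), Mul(w, Add(10, w))) = Mul(Rational(-1, 4), w, Add(10, w)))
Mul(223, Add(Function('d')(-13), Pow(Add(-434, -486), -1))) = Mul(223, Add(Mul(Rational(-1, 4), -13, Add(10, -13)), Pow(Add(-434, -486), -1))) = Mul(223, Add(Mul(Rational(-1, 4), -13, -3), Pow(-920, -1))) = Mul(223, Add(Rational(-39, 4), Rational(-1, 920))) = Mul(223, Rational(-8971, 920)) = Rational(-2000533, 920)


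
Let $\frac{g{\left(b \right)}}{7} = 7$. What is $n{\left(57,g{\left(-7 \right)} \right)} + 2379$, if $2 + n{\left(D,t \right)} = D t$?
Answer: $5170$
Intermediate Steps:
$g{\left(b \right)} = 49$ ($g{\left(b \right)} = 7 \cdot 7 = 49$)
$n{\left(D,t \right)} = -2 + D t$
$n{\left(57,g{\left(-7 \right)} \right)} + 2379 = \left(-2 + 57 \cdot 49\right) + 2379 = \left(-2 + 2793\right) + 2379 = 2791 + 2379 = 5170$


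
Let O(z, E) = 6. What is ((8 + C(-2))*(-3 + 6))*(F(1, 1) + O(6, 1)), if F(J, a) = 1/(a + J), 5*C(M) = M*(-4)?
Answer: 936/5 ≈ 187.20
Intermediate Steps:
C(M) = -4*M/5 (C(M) = (M*(-4))/5 = (-4*M)/5 = -4*M/5)
F(J, a) = 1/(J + a)
((8 + C(-2))*(-3 + 6))*(F(1, 1) + O(6, 1)) = ((8 - 4/5*(-2))*(-3 + 6))*(1/(1 + 1) + 6) = ((8 + 8/5)*3)*(1/2 + 6) = ((48/5)*3)*(1/2 + 6) = (144/5)*(13/2) = 936/5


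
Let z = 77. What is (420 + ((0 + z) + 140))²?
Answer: 405769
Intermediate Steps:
(420 + ((0 + z) + 140))² = (420 + ((0 + 77) + 140))² = (420 + (77 + 140))² = (420 + 217)² = 637² = 405769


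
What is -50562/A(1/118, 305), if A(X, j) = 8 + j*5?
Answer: -16854/511 ≈ -32.982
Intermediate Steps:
A(X, j) = 8 + 5*j
-50562/A(1/118, 305) = -50562/(8 + 5*305) = -50562/(8 + 1525) = -50562/1533 = -50562*1/1533 = -16854/511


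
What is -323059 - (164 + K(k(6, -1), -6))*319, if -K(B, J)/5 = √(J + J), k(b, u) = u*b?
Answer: -375375 + 3190*I*√3 ≈ -3.7538e+5 + 5525.2*I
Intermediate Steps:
k(b, u) = b*u
K(B, J) = -5*√2*√J (K(B, J) = -5*√(J + J) = -5*√2*√J)
-323059 - (164 + K(k(6, -1), -6))*319 = -323059 - (164 - 5*√2*√(-6))*319 = -323059 - (164 - 5*√2*I*√6)*319 = -323059 - (164 - 10*I*√3)*319 = -323059 - (52316 - 3190*I*√3) = -323059 + (-52316 + 3190*I*√3) = -375375 + 3190*I*√3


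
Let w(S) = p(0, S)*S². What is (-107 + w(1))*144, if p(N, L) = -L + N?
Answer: -15552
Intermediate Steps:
p(N, L) = N - L
w(S) = -S³ (w(S) = (0 - S)*S² = (-S)*S² = -S³)
(-107 + w(1))*144 = (-107 - 1*1³)*144 = (-107 - 1*1)*144 = (-107 - 1)*144 = -108*144 = -15552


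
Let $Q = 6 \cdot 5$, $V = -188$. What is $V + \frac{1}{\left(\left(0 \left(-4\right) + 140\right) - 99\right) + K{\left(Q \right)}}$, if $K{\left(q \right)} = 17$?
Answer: $- \frac{10903}{58} \approx -187.98$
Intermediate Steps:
$Q = 30$
$V + \frac{1}{\left(\left(0 \left(-4\right) + 140\right) - 99\right) + K{\left(Q \right)}} = -188 + \frac{1}{\left(\left(0 \left(-4\right) + 140\right) - 99\right) + 17} = -188 + \frac{1}{\left(\left(0 + 140\right) - 99\right) + 17} = -188 + \frac{1}{\left(140 - 99\right) + 17} = -188 + \frac{1}{41 + 17} = -188 + \frac{1}{58} = - \frac{10903}{58}$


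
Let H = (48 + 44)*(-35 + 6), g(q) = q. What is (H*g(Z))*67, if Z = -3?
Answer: 536268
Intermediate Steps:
H = -2668 (H = 92*(-29) = -2668)
(H*g(Z))*67 = -2668*(-3)*67 = 8004*67 = 536268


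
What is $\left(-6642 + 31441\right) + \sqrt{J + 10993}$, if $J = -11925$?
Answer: $24799 + 2 i \sqrt{233} \approx 24799.0 + 30.529 i$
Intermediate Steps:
$\left(-6642 + 31441\right) + \sqrt{J + 10993} = \left(-6642 + 31441\right) + \sqrt{-11925 + 10993} = 24799 + \sqrt{-932} = 24799 + 2 i \sqrt{233}$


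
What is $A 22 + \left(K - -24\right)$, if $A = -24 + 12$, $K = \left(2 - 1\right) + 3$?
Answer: $-236$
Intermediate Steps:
$K = 4$ ($K = 1 + 3 = 4$)
$A = -12$
$A 22 + \left(K - -24\right) = \left(-12\right) 22 + \left(4 - -24\right) = -264 + \left(4 + 24\right) = -264 + 28 = -236$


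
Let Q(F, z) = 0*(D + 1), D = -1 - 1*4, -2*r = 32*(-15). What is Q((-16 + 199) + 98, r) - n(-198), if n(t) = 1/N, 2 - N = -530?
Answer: -1/532 ≈ -0.0018797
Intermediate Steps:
N = 532 (N = 2 - 1*(-530) = 2 + 530 = 532)
r = 240 (r = -16*(-15) = -½*(-480) = 240)
D = -5 (D = -1 - 4 = -5)
Q(F, z) = 0 (Q(F, z) = 0*(-5 + 1) = 0*(-4) = 0)
n(t) = 1/532
Q((-16 + 199) + 98, r) - n(-198) = 0 - 1*1/532 = 0 - 1/532 = -1/532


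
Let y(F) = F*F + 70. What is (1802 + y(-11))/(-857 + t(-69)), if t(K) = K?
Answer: -1993/926 ≈ -2.1523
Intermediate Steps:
y(F) = 70 + F² (y(F) = F² + 70 = 70 + F²)
(1802 + y(-11))/(-857 + t(-69)) = (1802 + (70 + (-11)²))/(-857 - 69) = (1802 + (70 + 121))/(-926) = (1802 + 191)*(-1/926) = 1993*(-1/926) = -1993/926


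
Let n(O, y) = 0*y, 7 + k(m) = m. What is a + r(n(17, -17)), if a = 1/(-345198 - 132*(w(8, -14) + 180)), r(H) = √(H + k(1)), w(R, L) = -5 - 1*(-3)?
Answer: -1/368694 + I*√6 ≈ -2.7123e-6 + 2.4495*I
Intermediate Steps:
w(R, L) = -2 (w(R, L) = -5 + 3 = -2)
k(m) = -7 + m
n(O, y) = 0
r(H) = √(-6 + H) (r(H) = √(H + (-7 + 1)) = √(H - 6) = √(-6 + H))
a = -1/368694 (a = 1/(-345198 - 132*(-2 + 180)) = 1/(-345198 - 132*178) = 1/(-345198 - 23496) = 1/(-368694) = -1/368694 ≈ -2.7123e-6)
a + r(n(17, -17)) = -1/368694 + √(-6 + 0) = -1/368694 + √(-6) = -1/368694 + I*√6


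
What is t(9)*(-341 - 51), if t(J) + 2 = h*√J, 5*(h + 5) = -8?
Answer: 42728/5 ≈ 8545.6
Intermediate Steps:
h = -33/5 (h = -5 + (⅕)*(-8) = -5 - 8/5 = -33/5 ≈ -6.6000)
t(J) = -2 - 33*√J/5
t(9)*(-341 - 51) = (-2 - 33*√9/5)*(-341 - 51) = (-2 - 33/5*3)*(-392) = (-2 - 99/5)*(-392) = -109/5*(-392) = 42728/5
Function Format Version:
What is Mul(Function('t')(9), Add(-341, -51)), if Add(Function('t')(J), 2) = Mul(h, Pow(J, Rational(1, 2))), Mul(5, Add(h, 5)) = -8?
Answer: Rational(42728, 5) ≈ 8545.6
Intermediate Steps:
h = Rational(-33, 5) (h = Add(-5, Mul(Rational(1, 5), -8)) = Add(-5, Rational(-8, 5)) = Rational(-33, 5) ≈ -6.6000)
Function('t')(J) = Add(-2, Mul(Rational(-33, 5), Pow(J, Rational(1, 2))))
Mul(Function('t')(9), Add(-341, -51)) = Mul(Add(-2, Mul(Rational(-33, 5), Pow(9, Rational(1, 2)))), Add(-341, -51)) = Mul(Add(-2, Mul(Rational(-33, 5), 3)), -392) = Mul(Add(-2, Rational(-99, 5)), -392) = Mul(Rational(-109, 5), -392) = Rational(42728, 5)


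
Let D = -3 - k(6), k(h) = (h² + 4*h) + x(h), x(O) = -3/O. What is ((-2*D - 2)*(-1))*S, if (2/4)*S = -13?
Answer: 3198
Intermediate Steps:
S = -26 (S = 2*(-13) = -26)
k(h) = h² - 3/h + 4*h (k(h) = (h² + 4*h) - 3/h = h² - 3/h + 4*h)
D = -125/2 (D = -3 - (-3 + 6²*(4 + 6))/6 = -3 - (-3 + 36*10)/6 = -3 - (-3 + 360)/6 = -3 - 357/6 = -3 - 1*119/2 = -3 - 119/2 = -125/2 ≈ -62.500)
((-2*D - 2)*(-1))*S = ((-2*(-125/2) - 2)*(-1))*(-26) = ((125 - 2)*(-1))*(-26) = (123*(-1))*(-26) = -123*(-26) = 3198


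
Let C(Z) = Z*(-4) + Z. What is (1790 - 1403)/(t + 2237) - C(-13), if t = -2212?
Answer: -588/25 ≈ -23.520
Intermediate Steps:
C(Z) = -3*Z (C(Z) = -4*Z + Z = -3*Z)
(1790 - 1403)/(t + 2237) - C(-13) = (1790 - 1403)/(-2212 + 2237) - (-3)*(-13) = 387/25 - 1*39 = 387*(1/25) - 39 = 387/25 - 39 = -588/25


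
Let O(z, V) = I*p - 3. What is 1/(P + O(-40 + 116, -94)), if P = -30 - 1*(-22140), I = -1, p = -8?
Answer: 1/22115 ≈ 4.5218e-5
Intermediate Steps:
O(z, V) = 5 (O(z, V) = -1*(-8) - 3 = 8 - 3 = 5)
P = 22110 (P = -30 + 22140 = 22110)
1/(P + O(-40 + 116, -94)) = 1/(22110 + 5) = 1/22115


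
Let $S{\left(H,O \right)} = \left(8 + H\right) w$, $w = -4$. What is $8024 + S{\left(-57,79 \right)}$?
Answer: $8220$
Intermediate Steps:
$S{\left(H,O \right)} = -32 - 4 H$ ($S{\left(H,O \right)} = \left(8 + H\right) \left(-4\right) = -32 - 4 H$)
$8024 + S{\left(-57,79 \right)} = 8024 - -196 = 8024 + \left(-32 + 228\right) = 8024 + 196 = 8220$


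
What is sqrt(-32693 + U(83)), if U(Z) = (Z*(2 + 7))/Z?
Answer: 2*I*sqrt(8171) ≈ 180.79*I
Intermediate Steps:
U(Z) = 9 (U(Z) = (Z*9)/Z = (9*Z)/Z = 9)
sqrt(-32693 + U(83)) = sqrt(-32693 + 9) = sqrt(-32684) = 2*I*sqrt(8171)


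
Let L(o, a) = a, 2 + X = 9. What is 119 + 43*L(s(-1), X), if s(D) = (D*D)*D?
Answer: 420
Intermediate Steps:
X = 7 (X = -2 + 9 = 7)
s(D) = D**3 (s(D) = D**2*D = D**3)
119 + 43*L(s(-1), X) = 119 + 43*7 = 119 + 301 = 420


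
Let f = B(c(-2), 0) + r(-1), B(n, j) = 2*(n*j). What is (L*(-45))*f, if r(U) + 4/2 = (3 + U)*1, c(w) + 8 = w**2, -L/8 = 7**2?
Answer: 0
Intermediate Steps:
L = -392 (L = -8*7**2 = -8*49 = -392)
c(w) = -8 + w**2
B(n, j) = 2*j*n (B(n, j) = 2*(j*n) = 2*j*n)
r(U) = 1 + U (r(U) = -2 + (3 + U)*1 = -2 + (3 + U) = 1 + U)
f = 0 (f = 2*0*(-8 + (-2)**2) + (1 - 1) = 2*0*(-8 + 4) + 0 = 2*0*(-4) + 0 = 0 + 0 = 0)
(L*(-45))*f = -392*(-45)*0 = 17640*0 = 0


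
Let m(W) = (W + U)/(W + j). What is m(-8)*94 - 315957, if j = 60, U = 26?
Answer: -4107018/13 ≈ -3.1592e+5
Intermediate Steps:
m(W) = (26 + W)/(60 + W) (m(W) = (W + 26)/(W + 60) = (26 + W)/(60 + W))
m(-8)*94 - 315957 = ((26 - 8)/(60 - 8))*94 - 315957 = (18/52)*94 - 315957 = ((1/52)*18)*94 - 315957 = (9/26)*94 - 315957 = 423/13 - 315957 = -4107018/13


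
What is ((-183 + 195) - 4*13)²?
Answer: 1600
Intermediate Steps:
((-183 + 195) - 4*13)² = (12 - 52)² = (-40)² = 1600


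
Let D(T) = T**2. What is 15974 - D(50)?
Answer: 13474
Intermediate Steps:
15974 - D(50) = 15974 - 1*50**2 = 15974 - 1*2500 = 15974 - 2500 = 13474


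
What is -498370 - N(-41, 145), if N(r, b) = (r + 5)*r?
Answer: -499846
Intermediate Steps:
N(r, b) = r*(5 + r) (N(r, b) = (5 + r)*r = r*(5 + r))
-498370 - N(-41, 145) = -498370 - (-41)*(5 - 41) = -498370 - (-41)*(-36) = -498370 - 1*1476 = -498370 - 1476 = -499846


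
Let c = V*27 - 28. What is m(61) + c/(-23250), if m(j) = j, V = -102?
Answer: 710516/11625 ≈ 61.120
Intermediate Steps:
c = -2782 (c = -102*27 - 28 = -2754 - 28 = -2782)
m(61) + c/(-23250) = 61 - 2782/(-23250) = 61 - 2782*(-1/23250) = 61 + 1391/11625 = 710516/11625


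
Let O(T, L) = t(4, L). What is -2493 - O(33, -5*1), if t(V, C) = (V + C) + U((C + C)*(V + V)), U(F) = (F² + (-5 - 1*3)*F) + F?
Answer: -9452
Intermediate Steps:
U(F) = F² - 7*F (U(F) = (F² + (-5 - 3)*F) + F = (F² - 8*F) + F = F² - 7*F)
t(V, C) = C + V + 4*C*V*(-7 + 4*C*V) (t(V, C) = (V + C) + ((C + C)*(V + V))*(-7 + (C + C)*(V + V)) = (C + V) + ((2*C)*(2*V))*(-7 + (2*C)*(2*V)) = (C + V) + (4*C*V)*(-7 + 4*C*V) = (C + V) + 4*C*V*(-7 + 4*C*V) = C + V + 4*C*V*(-7 + 4*C*V))
O(T, L) = 4 + L + 16*L*(-7 + 16*L) (O(T, L) = L + 4 + 4*L*4*(-7 + 4*L*4) = L + 4 + 4*L*4*(-7 + 16*L) = L + 4 + 16*L*(-7 + 16*L) = 4 + L + 16*L*(-7 + 16*L))
-2493 - O(33, -5*1) = -2493 - (4 - (-555) + 256*(-5*1)²) = -2493 - (4 - 111*(-5) + 256*(-5)²) = -2493 - (4 + 555 + 256*25) = -2493 - (4 + 555 + 6400) = -2493 - 1*6959 = -2493 - 6959 = -9452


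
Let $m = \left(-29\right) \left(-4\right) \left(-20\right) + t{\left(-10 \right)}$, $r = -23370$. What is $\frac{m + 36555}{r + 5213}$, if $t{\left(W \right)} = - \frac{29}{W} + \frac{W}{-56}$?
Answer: $- \frac{4793331}{2541980} \approx -1.8857$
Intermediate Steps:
$t{\left(W \right)} = - \frac{29}{W} - \frac{W}{56}$ ($t{\left(W \right)} = - \frac{29}{W} + W \left(- \frac{1}{56}\right) = - \frac{29}{W} - \frac{W}{56}$)
$m = - \frac{324369}{140}$ ($m = \left(-29\right) \left(-4\right) \left(-20\right) - \left(- \frac{5}{28} + \frac{29}{-10}\right) = 116 \left(-20\right) + \left(\left(-29\right) \left(- \frac{1}{10}\right) + \frac{5}{28}\right) = -2320 + \left(\frac{29}{10} + \frac{5}{28}\right) = -2320 + \frac{431}{140} = - \frac{324369}{140} \approx -2316.9$)
$\frac{m + 36555}{r + 5213} = \frac{- \frac{324369}{140} + 36555}{-23370 + 5213} = \frac{4793331}{140 \left(-18157\right)} = \frac{4793331}{140} \left(- \frac{1}{18157}\right) = - \frac{4793331}{2541980}$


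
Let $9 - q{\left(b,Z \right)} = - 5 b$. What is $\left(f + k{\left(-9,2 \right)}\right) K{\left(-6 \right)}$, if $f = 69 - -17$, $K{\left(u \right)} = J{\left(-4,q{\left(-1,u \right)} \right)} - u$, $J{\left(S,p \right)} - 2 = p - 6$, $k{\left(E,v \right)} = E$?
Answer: $462$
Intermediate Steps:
$q{\left(b,Z \right)} = 9 + 5 b$ ($q{\left(b,Z \right)} = 9 - - 5 b = 9 + 5 b$)
$J{\left(S,p \right)} = -4 + p$ ($J{\left(S,p \right)} = 2 + \left(p - 6\right) = 2 + \left(-6 + p\right) = -4 + p$)
$K{\left(u \right)} = - u$ ($K{\left(u \right)} = \left(-4 + \left(9 + 5 \left(-1\right)\right)\right) - u = \left(-4 + \left(9 - 5\right)\right) - u = \left(-4 + 4\right) - u = 0 - u = - u$)
$f = 86$ ($f = 69 + 17 = 86$)
$\left(f + k{\left(-9,2 \right)}\right) K{\left(-6 \right)} = \left(86 - 9\right) \left(\left(-1\right) \left(-6\right)\right) = 77 \cdot 6 = 462$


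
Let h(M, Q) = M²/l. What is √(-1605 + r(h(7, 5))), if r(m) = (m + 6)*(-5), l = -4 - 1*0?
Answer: I*√6295/2 ≈ 39.671*I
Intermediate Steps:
l = -4 (l = -4 + 0 = -4)
h(M, Q) = -M²/4 (h(M, Q) = M²/(-4) = M²*(-¼) = -M²/4)
r(m) = -30 - 5*m (r(m) = (6 + m)*(-5) = -30 - 5*m)
√(-1605 + r(h(7, 5))) = √(-1605 + (-30 - (-5)*7²/4)) = √(-1605 + (-30 - (-5)*49/4)) = √(-1605 + (-30 - 5*(-49/4))) = √(-1605 + (-30 + 245/4)) = √(-1605 + 125/4) = √(-6295/4) = I*√6295/2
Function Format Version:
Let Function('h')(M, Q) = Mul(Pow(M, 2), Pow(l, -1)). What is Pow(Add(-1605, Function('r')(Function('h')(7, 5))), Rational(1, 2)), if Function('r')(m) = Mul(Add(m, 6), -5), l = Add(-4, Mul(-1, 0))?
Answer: Mul(Rational(1, 2), I, Pow(6295, Rational(1, 2))) ≈ Mul(39.671, I)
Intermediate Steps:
l = -4 (l = Add(-4, 0) = -4)
Function('h')(M, Q) = Mul(Rational(-1, 4), Pow(M, 2)) (Function('h')(M, Q) = Mul(Pow(M, 2), Pow(-4, -1)) = Mul(Pow(M, 2), Rational(-1, 4)) = Mul(Rational(-1, 4), Pow(M, 2)))
Function('r')(m) = Add(-30, Mul(-5, m)) (Function('r')(m) = Mul(Add(6, m), -5) = Add(-30, Mul(-5, m)))
Pow(Add(-1605, Function('r')(Function('h')(7, 5))), Rational(1, 2)) = Pow(Add(-1605, Add(-30, Mul(-5, Mul(Rational(-1, 4), Pow(7, 2))))), Rational(1, 2)) = Pow(Add(-1605, Add(-30, Mul(-5, Mul(Rational(-1, 4), 49)))), Rational(1, 2)) = Pow(Add(-1605, Add(-30, Mul(-5, Rational(-49, 4)))), Rational(1, 2)) = Pow(Add(-1605, Add(-30, Rational(245, 4))), Rational(1, 2)) = Pow(Add(-1605, Rational(125, 4)), Rational(1, 2)) = Pow(Rational(-6295, 4), Rational(1, 2)) = Mul(Rational(1, 2), I, Pow(6295, Rational(1, 2)))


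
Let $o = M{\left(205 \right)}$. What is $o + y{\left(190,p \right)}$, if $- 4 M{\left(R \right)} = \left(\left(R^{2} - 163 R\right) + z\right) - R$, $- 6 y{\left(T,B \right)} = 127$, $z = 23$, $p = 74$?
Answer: $- \frac{12769}{6} \approx -2128.2$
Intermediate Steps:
$y{\left(T,B \right)} = - \frac{127}{6}$ ($y{\left(T,B \right)} = \left(- \frac{1}{6}\right) 127 = - \frac{127}{6}$)
$M{\left(R \right)} = - \frac{23}{4} + 41 R - \frac{R^{2}}{4}$ ($M{\left(R \right)} = - \frac{\left(\left(R^{2} - 163 R\right) + 23\right) - R}{4} = - \frac{\left(23 + R^{2} - 163 R\right) - R}{4} = - \frac{23 + R^{2} - 164 R}{4} = - \frac{23}{4} + 41 R - \frac{R^{2}}{4}$)
$o = -2107$ ($o = - \frac{23}{4} + 41 \cdot 205 - \frac{205^{2}}{4} = - \frac{23}{4} + 8405 - \frac{42025}{4} = -2107$)
$o + y{\left(190,p \right)} = -2107 - \frac{127}{6} = - \frac{12769}{6}$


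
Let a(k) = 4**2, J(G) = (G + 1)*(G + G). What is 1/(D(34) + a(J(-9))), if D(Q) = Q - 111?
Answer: -1/61 ≈ -0.016393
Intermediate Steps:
D(Q) = -111 + Q
J(G) = 2*G*(1 + G) (J(G) = (1 + G)*(2*G) = 2*G*(1 + G))
a(k) = 16
1/(D(34) + a(J(-9))) = 1/((-111 + 34) + 16) = 1/(-77 + 16) = 1/(-61) = -1/61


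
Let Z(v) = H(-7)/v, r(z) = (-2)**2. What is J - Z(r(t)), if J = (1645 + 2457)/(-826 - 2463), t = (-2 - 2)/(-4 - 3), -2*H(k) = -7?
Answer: -55839/26312 ≈ -2.1222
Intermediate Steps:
H(k) = 7/2 (H(k) = -1/2*(-7) = 7/2)
t = 4/7 (t = -4/(-7) = -4*(-1/7) = 4/7 ≈ 0.57143)
r(z) = 4
Z(v) = 7/(2*v)
J = -4102/3289 (J = 4102/(-3289) = 4102*(-1/3289) = -4102/3289 ≈ -1.2472)
J - Z(r(t)) = -4102/3289 - 7/(2*4) = -4102/3289 - 1*7/8 = -4102/3289 - 7/8 = -55839/26312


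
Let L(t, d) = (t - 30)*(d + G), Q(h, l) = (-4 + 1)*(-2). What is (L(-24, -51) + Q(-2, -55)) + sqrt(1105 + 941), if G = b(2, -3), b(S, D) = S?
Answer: 2652 + sqrt(2046) ≈ 2697.2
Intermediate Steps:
G = 2
Q(h, l) = 6 (Q(h, l) = -3*(-2) = 6)
L(t, d) = (-30 + t)*(2 + d) (L(t, d) = (t - 30)*(d + 2) = (-30 + t)*(2 + d))
(L(-24, -51) + Q(-2, -55)) + sqrt(1105 + 941) = ((-60 - 30*(-51) + 2*(-24) - 51*(-24)) + 6) + sqrt(1105 + 941) = ((-60 + 1530 - 48 + 1224) + 6) + sqrt(2046) = (2646 + 6) + sqrt(2046) = 2652 + sqrt(2046)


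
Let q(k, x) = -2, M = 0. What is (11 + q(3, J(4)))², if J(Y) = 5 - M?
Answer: 81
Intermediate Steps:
J(Y) = 5 (J(Y) = 5 - 1*0 = 5 + 0 = 5)
(11 + q(3, J(4)))² = (11 - 2)² = 9² = 81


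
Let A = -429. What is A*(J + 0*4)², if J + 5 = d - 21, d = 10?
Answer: -109824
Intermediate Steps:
J = -16 (J = -5 + (10 - 21) = -5 - 11 = -16)
A*(J + 0*4)² = -429*(-16 + 0*4)² = -429*(-16 + 0)² = -429*(-16)² = -429*256 = -109824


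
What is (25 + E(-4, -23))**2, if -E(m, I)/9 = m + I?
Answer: 71824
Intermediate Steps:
E(m, I) = -9*I - 9*m (E(m, I) = -9*(m + I) = -9*(I + m) = -9*I - 9*m)
(25 + E(-4, -23))**2 = (25 + (-9*(-23) - 9*(-4)))**2 = (25 + (207 + 36))**2 = (25 + 243)**2 = 268**2 = 71824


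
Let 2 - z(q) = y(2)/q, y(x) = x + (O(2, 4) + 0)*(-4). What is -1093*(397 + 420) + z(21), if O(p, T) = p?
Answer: -6250851/7 ≈ -8.9298e+5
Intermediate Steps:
y(x) = -8 + x (y(x) = x + (2 + 0)*(-4) = x + 2*(-4) = x - 8 = -8 + x)
z(q) = 2 + 6/q (z(q) = 2 - (-8 + 2)/q = 2 - (-6)/q = 2 + 6/q)
-1093*(397 + 420) + z(21) = -1093*(397 + 420) + (2 + 6/21) = -1093*817 + (2 + 6*(1/21)) = -892981 + (2 + 2/7) = -892981 + 16/7 = -6250851/7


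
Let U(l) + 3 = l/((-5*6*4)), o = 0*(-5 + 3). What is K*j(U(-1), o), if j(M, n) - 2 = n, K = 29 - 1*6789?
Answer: -13520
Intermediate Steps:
o = 0 (o = 0*(-2) = 0)
K = -6760 (K = 29 - 6789 = -6760)
U(l) = -3 - l/120 (U(l) = -3 + l/((-5*6*4)) = -3 + l/((-30*4)) = -3 + l/(-120) = -3 + l*(-1/120) = -3 - l/120)
j(M, n) = 2 + n
K*j(U(-1), o) = -6760*(2 + 0) = -6760*2 = -13520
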